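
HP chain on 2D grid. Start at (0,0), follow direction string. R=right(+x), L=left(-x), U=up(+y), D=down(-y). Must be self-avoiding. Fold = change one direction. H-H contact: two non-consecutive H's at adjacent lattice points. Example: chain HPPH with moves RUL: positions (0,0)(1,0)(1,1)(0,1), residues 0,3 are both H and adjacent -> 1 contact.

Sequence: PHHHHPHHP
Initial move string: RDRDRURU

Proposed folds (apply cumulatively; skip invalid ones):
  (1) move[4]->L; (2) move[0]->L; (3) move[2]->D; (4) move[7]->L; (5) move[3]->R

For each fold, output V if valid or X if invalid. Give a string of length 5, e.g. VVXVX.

Initial: RDRDRURU -> [(0, 0), (1, 0), (1, -1), (2, -1), (2, -2), (3, -2), (3, -1), (4, -1), (4, 0)]
Fold 1: move[4]->L => RDRDLURU INVALID (collision), skipped
Fold 2: move[0]->L => LDRDRURU VALID
Fold 3: move[2]->D => LDDDRURU VALID
Fold 4: move[7]->L => LDDDRURL INVALID (collision), skipped
Fold 5: move[3]->R => LDDRRURU VALID

Answer: XVVXV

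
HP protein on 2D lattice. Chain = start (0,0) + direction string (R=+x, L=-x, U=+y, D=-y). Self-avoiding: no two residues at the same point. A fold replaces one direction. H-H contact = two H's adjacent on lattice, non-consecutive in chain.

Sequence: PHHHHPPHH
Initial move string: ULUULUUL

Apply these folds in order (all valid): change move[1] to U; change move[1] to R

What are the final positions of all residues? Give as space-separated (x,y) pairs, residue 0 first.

Initial moves: ULUULUUL
Fold: move[1]->U => UUUULUUL (positions: [(0, 0), (0, 1), (0, 2), (0, 3), (0, 4), (-1, 4), (-1, 5), (-1, 6), (-2, 6)])
Fold: move[1]->R => URUULUUL (positions: [(0, 0), (0, 1), (1, 1), (1, 2), (1, 3), (0, 3), (0, 4), (0, 5), (-1, 5)])

Answer: (0,0) (0,1) (1,1) (1,2) (1,3) (0,3) (0,4) (0,5) (-1,5)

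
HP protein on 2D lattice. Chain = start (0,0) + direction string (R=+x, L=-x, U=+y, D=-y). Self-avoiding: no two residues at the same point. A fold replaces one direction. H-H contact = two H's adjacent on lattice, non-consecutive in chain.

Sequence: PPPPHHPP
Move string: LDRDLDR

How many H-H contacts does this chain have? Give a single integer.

Answer: 0

Derivation:
Positions: [(0, 0), (-1, 0), (-1, -1), (0, -1), (0, -2), (-1, -2), (-1, -3), (0, -3)]
No H-H contacts found.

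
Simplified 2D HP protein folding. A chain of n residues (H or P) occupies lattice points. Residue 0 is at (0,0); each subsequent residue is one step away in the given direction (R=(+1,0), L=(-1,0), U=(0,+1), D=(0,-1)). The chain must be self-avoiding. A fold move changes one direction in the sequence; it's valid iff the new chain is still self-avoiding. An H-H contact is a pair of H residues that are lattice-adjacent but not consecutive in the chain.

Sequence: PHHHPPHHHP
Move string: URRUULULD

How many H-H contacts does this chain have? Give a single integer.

Positions: [(0, 0), (0, 1), (1, 1), (2, 1), (2, 2), (2, 3), (1, 3), (1, 4), (0, 4), (0, 3)]
No H-H contacts found.

Answer: 0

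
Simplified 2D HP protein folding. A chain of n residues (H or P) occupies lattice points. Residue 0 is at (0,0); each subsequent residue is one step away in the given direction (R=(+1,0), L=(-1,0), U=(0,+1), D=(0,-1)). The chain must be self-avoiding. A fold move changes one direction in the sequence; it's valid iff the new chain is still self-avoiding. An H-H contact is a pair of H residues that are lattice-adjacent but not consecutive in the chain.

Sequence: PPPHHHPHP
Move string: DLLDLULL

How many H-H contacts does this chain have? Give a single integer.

Positions: [(0, 0), (0, -1), (-1, -1), (-2, -1), (-2, -2), (-3, -2), (-3, -1), (-4, -1), (-5, -1)]
No H-H contacts found.

Answer: 0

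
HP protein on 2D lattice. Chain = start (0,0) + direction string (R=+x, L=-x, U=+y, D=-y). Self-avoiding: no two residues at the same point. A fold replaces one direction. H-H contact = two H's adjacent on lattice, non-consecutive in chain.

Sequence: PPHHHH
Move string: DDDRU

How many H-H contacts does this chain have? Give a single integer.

Answer: 1

Derivation:
Positions: [(0, 0), (0, -1), (0, -2), (0, -3), (1, -3), (1, -2)]
H-H contact: residue 2 @(0,-2) - residue 5 @(1, -2)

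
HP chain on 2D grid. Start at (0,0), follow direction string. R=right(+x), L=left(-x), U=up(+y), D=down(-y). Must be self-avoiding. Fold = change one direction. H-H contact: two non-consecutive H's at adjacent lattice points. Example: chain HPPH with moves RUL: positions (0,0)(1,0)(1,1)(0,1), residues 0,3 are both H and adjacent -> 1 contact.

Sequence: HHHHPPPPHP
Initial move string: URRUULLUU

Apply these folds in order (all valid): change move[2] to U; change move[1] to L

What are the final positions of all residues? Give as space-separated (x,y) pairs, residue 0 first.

Answer: (0,0) (0,1) (-1,1) (-1,2) (-1,3) (-1,4) (-2,4) (-3,4) (-3,5) (-3,6)

Derivation:
Initial moves: URRUULLUU
Fold: move[2]->U => URUUULLUU (positions: [(0, 0), (0, 1), (1, 1), (1, 2), (1, 3), (1, 4), (0, 4), (-1, 4), (-1, 5), (-1, 6)])
Fold: move[1]->L => ULUUULLUU (positions: [(0, 0), (0, 1), (-1, 1), (-1, 2), (-1, 3), (-1, 4), (-2, 4), (-3, 4), (-3, 5), (-3, 6)])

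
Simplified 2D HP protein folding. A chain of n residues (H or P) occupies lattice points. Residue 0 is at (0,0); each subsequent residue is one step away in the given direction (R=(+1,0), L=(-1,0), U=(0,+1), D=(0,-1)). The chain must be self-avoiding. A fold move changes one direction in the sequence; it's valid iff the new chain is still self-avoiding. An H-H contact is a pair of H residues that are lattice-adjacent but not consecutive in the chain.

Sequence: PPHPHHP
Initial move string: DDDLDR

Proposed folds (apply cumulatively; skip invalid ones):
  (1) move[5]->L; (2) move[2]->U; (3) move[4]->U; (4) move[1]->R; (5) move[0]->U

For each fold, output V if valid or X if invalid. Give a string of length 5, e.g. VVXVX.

Answer: VXVXX

Derivation:
Initial: DDDLDR -> [(0, 0), (0, -1), (0, -2), (0, -3), (-1, -3), (-1, -4), (0, -4)]
Fold 1: move[5]->L => DDDLDL VALID
Fold 2: move[2]->U => DDULDL INVALID (collision), skipped
Fold 3: move[4]->U => DDDLUL VALID
Fold 4: move[1]->R => DRDLUL INVALID (collision), skipped
Fold 5: move[0]->U => UDDLUL INVALID (collision), skipped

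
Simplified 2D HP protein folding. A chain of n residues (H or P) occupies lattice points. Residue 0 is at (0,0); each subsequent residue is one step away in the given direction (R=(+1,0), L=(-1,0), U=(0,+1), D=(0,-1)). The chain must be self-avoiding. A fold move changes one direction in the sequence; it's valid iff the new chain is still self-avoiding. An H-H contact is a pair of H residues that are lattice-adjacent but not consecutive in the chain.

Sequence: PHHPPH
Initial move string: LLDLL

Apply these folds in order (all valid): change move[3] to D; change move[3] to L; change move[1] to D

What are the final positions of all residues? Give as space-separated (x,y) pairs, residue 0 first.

Answer: (0,0) (-1,0) (-1,-1) (-1,-2) (-2,-2) (-3,-2)

Derivation:
Initial moves: LLDLL
Fold: move[3]->D => LLDDL (positions: [(0, 0), (-1, 0), (-2, 0), (-2, -1), (-2, -2), (-3, -2)])
Fold: move[3]->L => LLDLL (positions: [(0, 0), (-1, 0), (-2, 0), (-2, -1), (-3, -1), (-4, -1)])
Fold: move[1]->D => LDDLL (positions: [(0, 0), (-1, 0), (-1, -1), (-1, -2), (-2, -2), (-3, -2)])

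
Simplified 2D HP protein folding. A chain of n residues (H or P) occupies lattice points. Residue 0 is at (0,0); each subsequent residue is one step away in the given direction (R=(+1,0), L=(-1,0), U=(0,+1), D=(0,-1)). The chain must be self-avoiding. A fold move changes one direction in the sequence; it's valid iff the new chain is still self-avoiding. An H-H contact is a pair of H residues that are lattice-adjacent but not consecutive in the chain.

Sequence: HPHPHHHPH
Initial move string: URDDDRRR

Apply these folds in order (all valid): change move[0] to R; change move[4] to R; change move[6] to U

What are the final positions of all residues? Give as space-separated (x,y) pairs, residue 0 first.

Initial moves: URDDDRRR
Fold: move[0]->R => RRDDDRRR (positions: [(0, 0), (1, 0), (2, 0), (2, -1), (2, -2), (2, -3), (3, -3), (4, -3), (5, -3)])
Fold: move[4]->R => RRDDRRRR (positions: [(0, 0), (1, 0), (2, 0), (2, -1), (2, -2), (3, -2), (4, -2), (5, -2), (6, -2)])
Fold: move[6]->U => RRDDRRUR (positions: [(0, 0), (1, 0), (2, 0), (2, -1), (2, -2), (3, -2), (4, -2), (4, -1), (5, -1)])

Answer: (0,0) (1,0) (2,0) (2,-1) (2,-2) (3,-2) (4,-2) (4,-1) (5,-1)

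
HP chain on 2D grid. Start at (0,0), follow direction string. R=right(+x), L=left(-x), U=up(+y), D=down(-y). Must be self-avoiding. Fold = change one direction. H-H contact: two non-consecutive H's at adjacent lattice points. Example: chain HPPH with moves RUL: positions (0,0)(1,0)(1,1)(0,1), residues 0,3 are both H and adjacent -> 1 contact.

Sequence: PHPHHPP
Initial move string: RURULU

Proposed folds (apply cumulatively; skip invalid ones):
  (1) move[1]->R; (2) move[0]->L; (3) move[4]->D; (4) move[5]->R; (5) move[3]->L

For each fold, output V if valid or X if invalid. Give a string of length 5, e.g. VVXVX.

Initial: RURULU -> [(0, 0), (1, 0), (1, 1), (2, 1), (2, 2), (1, 2), (1, 3)]
Fold 1: move[1]->R => RRRULU VALID
Fold 2: move[0]->L => LRRULU INVALID (collision), skipped
Fold 3: move[4]->D => RRRUDU INVALID (collision), skipped
Fold 4: move[5]->R => RRRULR INVALID (collision), skipped
Fold 5: move[3]->L => RRRLLU INVALID (collision), skipped

Answer: VXXXX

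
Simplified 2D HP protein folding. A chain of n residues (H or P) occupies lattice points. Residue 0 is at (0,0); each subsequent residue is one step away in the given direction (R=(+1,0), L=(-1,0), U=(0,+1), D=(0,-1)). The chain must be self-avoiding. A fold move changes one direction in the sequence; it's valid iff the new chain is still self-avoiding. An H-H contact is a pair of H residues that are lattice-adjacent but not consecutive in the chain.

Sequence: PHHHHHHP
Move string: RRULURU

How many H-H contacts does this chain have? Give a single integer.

Positions: [(0, 0), (1, 0), (2, 0), (2, 1), (1, 1), (1, 2), (2, 2), (2, 3)]
H-H contact: residue 1 @(1,0) - residue 4 @(1, 1)
H-H contact: residue 3 @(2,1) - residue 6 @(2, 2)

Answer: 2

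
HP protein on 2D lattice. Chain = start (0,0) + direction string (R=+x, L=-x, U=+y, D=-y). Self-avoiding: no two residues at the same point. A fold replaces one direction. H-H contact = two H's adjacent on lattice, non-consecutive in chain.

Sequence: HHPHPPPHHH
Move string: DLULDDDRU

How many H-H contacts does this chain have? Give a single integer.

Positions: [(0, 0), (0, -1), (-1, -1), (-1, 0), (-2, 0), (-2, -1), (-2, -2), (-2, -3), (-1, -3), (-1, -2)]
H-H contact: residue 0 @(0,0) - residue 3 @(-1, 0)

Answer: 1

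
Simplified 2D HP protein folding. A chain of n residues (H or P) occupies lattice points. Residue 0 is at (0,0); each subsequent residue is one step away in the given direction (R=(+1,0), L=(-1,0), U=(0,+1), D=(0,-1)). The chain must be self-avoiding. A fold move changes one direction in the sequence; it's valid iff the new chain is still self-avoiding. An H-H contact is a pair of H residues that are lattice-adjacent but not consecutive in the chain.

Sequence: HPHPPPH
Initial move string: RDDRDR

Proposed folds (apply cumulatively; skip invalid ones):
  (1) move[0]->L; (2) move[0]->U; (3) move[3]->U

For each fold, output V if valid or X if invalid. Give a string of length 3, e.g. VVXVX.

Initial: RDDRDR -> [(0, 0), (1, 0), (1, -1), (1, -2), (2, -2), (2, -3), (3, -3)]
Fold 1: move[0]->L => LDDRDR VALID
Fold 2: move[0]->U => UDDRDR INVALID (collision), skipped
Fold 3: move[3]->U => LDDUDR INVALID (collision), skipped

Answer: VXX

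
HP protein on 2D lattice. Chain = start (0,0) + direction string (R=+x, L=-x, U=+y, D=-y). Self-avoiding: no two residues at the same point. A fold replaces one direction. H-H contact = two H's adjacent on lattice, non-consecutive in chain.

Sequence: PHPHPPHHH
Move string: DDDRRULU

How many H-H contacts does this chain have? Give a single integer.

Answer: 1

Derivation:
Positions: [(0, 0), (0, -1), (0, -2), (0, -3), (1, -3), (2, -3), (2, -2), (1, -2), (1, -1)]
H-H contact: residue 1 @(0,-1) - residue 8 @(1, -1)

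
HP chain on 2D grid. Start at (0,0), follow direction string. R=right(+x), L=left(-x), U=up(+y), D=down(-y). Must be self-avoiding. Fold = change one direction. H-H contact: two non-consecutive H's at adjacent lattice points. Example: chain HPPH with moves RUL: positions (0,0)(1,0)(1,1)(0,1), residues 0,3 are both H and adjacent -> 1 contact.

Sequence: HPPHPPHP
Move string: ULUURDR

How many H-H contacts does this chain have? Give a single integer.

Positions: [(0, 0), (0, 1), (-1, 1), (-1, 2), (-1, 3), (0, 3), (0, 2), (1, 2)]
H-H contact: residue 3 @(-1,2) - residue 6 @(0, 2)

Answer: 1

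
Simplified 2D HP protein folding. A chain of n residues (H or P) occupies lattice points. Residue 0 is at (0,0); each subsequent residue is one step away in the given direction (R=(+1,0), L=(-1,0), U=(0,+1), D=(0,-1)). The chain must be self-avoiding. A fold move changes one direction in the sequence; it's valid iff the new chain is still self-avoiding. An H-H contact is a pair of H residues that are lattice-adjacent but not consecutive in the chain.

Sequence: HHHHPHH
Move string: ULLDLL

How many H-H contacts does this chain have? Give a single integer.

Answer: 0

Derivation:
Positions: [(0, 0), (0, 1), (-1, 1), (-2, 1), (-2, 0), (-3, 0), (-4, 0)]
No H-H contacts found.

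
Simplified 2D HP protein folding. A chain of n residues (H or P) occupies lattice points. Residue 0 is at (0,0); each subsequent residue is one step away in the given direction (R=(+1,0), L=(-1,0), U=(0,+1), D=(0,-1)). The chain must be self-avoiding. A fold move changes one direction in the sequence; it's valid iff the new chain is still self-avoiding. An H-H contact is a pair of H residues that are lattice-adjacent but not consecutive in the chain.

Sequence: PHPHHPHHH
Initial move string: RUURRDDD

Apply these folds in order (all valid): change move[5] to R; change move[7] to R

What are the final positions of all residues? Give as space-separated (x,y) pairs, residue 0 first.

Answer: (0,0) (1,0) (1,1) (1,2) (2,2) (3,2) (4,2) (4,1) (5,1)

Derivation:
Initial moves: RUURRDDD
Fold: move[5]->R => RUURRRDD (positions: [(0, 0), (1, 0), (1, 1), (1, 2), (2, 2), (3, 2), (4, 2), (4, 1), (4, 0)])
Fold: move[7]->R => RUURRRDR (positions: [(0, 0), (1, 0), (1, 1), (1, 2), (2, 2), (3, 2), (4, 2), (4, 1), (5, 1)])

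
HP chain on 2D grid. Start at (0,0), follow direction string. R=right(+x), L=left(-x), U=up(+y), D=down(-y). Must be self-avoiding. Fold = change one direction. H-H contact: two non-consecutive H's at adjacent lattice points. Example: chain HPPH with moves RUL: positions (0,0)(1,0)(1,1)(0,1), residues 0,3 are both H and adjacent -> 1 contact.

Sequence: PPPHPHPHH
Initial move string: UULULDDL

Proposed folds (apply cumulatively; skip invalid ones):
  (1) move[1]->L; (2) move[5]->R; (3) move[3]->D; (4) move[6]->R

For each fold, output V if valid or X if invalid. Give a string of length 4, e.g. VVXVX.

Initial: UULULDDL -> [(0, 0), (0, 1), (0, 2), (-1, 2), (-1, 3), (-2, 3), (-2, 2), (-2, 1), (-3, 1)]
Fold 1: move[1]->L => ULLULDDL VALID
Fold 2: move[5]->R => ULLULRDL INVALID (collision), skipped
Fold 3: move[3]->D => ULLDLDDL VALID
Fold 4: move[6]->R => ULLDLDRL INVALID (collision), skipped

Answer: VXVX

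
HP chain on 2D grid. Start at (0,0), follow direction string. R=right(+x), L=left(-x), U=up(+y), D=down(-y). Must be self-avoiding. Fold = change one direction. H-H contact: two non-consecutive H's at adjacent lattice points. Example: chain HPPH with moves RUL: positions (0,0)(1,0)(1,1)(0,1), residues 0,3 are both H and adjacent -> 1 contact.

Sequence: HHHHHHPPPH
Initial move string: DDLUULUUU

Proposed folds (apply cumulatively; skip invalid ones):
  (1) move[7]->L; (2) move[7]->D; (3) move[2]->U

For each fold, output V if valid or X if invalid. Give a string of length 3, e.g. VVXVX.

Initial: DDLUULUUU -> [(0, 0), (0, -1), (0, -2), (-1, -2), (-1, -1), (-1, 0), (-2, 0), (-2, 1), (-2, 2), (-2, 3)]
Fold 1: move[7]->L => DDLUULULU VALID
Fold 2: move[7]->D => DDLUULUDU INVALID (collision), skipped
Fold 3: move[2]->U => DDUUULULU INVALID (collision), skipped

Answer: VXX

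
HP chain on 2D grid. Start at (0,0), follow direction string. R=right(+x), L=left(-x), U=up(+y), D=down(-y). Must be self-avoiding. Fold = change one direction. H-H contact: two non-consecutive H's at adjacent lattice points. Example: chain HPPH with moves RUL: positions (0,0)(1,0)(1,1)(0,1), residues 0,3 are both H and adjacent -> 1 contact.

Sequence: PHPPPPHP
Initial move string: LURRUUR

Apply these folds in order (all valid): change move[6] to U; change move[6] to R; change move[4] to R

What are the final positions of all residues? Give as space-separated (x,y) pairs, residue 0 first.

Initial moves: LURRUUR
Fold: move[6]->U => LURRUUU (positions: [(0, 0), (-1, 0), (-1, 1), (0, 1), (1, 1), (1, 2), (1, 3), (1, 4)])
Fold: move[6]->R => LURRUUR (positions: [(0, 0), (-1, 0), (-1, 1), (0, 1), (1, 1), (1, 2), (1, 3), (2, 3)])
Fold: move[4]->R => LURRRUR (positions: [(0, 0), (-1, 0), (-1, 1), (0, 1), (1, 1), (2, 1), (2, 2), (3, 2)])

Answer: (0,0) (-1,0) (-1,1) (0,1) (1,1) (2,1) (2,2) (3,2)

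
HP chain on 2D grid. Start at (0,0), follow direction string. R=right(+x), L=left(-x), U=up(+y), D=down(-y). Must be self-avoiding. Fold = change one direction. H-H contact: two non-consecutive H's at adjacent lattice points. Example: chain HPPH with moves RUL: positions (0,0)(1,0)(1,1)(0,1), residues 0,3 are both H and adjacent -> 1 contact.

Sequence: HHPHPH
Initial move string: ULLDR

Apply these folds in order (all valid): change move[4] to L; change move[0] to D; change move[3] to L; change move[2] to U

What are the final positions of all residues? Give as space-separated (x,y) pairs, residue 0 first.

Initial moves: ULLDR
Fold: move[4]->L => ULLDL (positions: [(0, 0), (0, 1), (-1, 1), (-2, 1), (-2, 0), (-3, 0)])
Fold: move[0]->D => DLLDL (positions: [(0, 0), (0, -1), (-1, -1), (-2, -1), (-2, -2), (-3, -2)])
Fold: move[3]->L => DLLLL (positions: [(0, 0), (0, -1), (-1, -1), (-2, -1), (-3, -1), (-4, -1)])
Fold: move[2]->U => DLULL (positions: [(0, 0), (0, -1), (-1, -1), (-1, 0), (-2, 0), (-3, 0)])

Answer: (0,0) (0,-1) (-1,-1) (-1,0) (-2,0) (-3,0)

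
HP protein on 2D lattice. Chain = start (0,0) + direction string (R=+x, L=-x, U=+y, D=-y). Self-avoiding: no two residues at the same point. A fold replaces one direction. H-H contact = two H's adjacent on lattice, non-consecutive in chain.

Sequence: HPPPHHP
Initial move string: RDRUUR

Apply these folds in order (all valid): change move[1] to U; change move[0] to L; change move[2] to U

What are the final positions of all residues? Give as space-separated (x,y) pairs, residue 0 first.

Answer: (0,0) (-1,0) (-1,1) (-1,2) (-1,3) (-1,4) (0,4)

Derivation:
Initial moves: RDRUUR
Fold: move[1]->U => RURUUR (positions: [(0, 0), (1, 0), (1, 1), (2, 1), (2, 2), (2, 3), (3, 3)])
Fold: move[0]->L => LURUUR (positions: [(0, 0), (-1, 0), (-1, 1), (0, 1), (0, 2), (0, 3), (1, 3)])
Fold: move[2]->U => LUUUUR (positions: [(0, 0), (-1, 0), (-1, 1), (-1, 2), (-1, 3), (-1, 4), (0, 4)])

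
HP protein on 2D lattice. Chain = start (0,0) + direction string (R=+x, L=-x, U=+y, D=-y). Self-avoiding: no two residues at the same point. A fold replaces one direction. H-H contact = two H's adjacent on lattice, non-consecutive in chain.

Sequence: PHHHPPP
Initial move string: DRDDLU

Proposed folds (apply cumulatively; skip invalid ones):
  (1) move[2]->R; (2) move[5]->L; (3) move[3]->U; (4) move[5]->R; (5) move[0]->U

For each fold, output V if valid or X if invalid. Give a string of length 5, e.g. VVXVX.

Answer: XVXXV

Derivation:
Initial: DRDDLU -> [(0, 0), (0, -1), (1, -1), (1, -2), (1, -3), (0, -3), (0, -2)]
Fold 1: move[2]->R => DRRDLU INVALID (collision), skipped
Fold 2: move[5]->L => DRDDLL VALID
Fold 3: move[3]->U => DRDULL INVALID (collision), skipped
Fold 4: move[5]->R => DRDDLR INVALID (collision), skipped
Fold 5: move[0]->U => URDDLL VALID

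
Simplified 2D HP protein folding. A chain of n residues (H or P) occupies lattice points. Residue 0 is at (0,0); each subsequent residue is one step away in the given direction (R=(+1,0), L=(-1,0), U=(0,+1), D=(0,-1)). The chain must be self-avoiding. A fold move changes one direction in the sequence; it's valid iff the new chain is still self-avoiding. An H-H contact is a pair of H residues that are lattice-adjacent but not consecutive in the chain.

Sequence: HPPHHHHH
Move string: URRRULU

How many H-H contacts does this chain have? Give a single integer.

Answer: 1

Derivation:
Positions: [(0, 0), (0, 1), (1, 1), (2, 1), (3, 1), (3, 2), (2, 2), (2, 3)]
H-H contact: residue 3 @(2,1) - residue 6 @(2, 2)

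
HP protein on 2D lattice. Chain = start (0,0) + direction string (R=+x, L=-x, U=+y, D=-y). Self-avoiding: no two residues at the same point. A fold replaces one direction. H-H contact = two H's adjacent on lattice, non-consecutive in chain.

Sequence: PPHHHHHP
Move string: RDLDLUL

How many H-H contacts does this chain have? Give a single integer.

Positions: [(0, 0), (1, 0), (1, -1), (0, -1), (0, -2), (-1, -2), (-1, -1), (-2, -1)]
H-H contact: residue 3 @(0,-1) - residue 6 @(-1, -1)

Answer: 1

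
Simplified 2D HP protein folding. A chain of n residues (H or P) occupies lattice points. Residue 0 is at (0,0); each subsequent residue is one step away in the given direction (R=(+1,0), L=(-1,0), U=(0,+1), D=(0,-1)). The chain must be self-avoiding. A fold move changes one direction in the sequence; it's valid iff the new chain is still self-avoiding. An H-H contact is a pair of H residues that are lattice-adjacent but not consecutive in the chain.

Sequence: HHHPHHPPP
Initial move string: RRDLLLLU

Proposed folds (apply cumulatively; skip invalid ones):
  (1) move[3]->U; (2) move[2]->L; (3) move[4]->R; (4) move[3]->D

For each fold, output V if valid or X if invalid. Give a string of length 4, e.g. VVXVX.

Initial: RRDLLLLU -> [(0, 0), (1, 0), (2, 0), (2, -1), (1, -1), (0, -1), (-1, -1), (-2, -1), (-2, 0)]
Fold 1: move[3]->U => RRDULLLU INVALID (collision), skipped
Fold 2: move[2]->L => RRLLLLLU INVALID (collision), skipped
Fold 3: move[4]->R => RRDLRLLU INVALID (collision), skipped
Fold 4: move[3]->D => RRDDLLLU VALID

Answer: XXXV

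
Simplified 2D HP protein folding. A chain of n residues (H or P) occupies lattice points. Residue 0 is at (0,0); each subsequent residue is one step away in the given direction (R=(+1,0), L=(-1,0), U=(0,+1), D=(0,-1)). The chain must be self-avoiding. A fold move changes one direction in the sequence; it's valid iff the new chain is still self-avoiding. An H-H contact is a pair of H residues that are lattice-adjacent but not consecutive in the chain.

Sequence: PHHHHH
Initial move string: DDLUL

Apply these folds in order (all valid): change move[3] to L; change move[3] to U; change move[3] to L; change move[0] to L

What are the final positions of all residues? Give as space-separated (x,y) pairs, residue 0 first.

Initial moves: DDLUL
Fold: move[3]->L => DDLLL (positions: [(0, 0), (0, -1), (0, -2), (-1, -2), (-2, -2), (-3, -2)])
Fold: move[3]->U => DDLUL (positions: [(0, 0), (0, -1), (0, -2), (-1, -2), (-1, -1), (-2, -1)])
Fold: move[3]->L => DDLLL (positions: [(0, 0), (0, -1), (0, -2), (-1, -2), (-2, -2), (-3, -2)])
Fold: move[0]->L => LDLLL (positions: [(0, 0), (-1, 0), (-1, -1), (-2, -1), (-3, -1), (-4, -1)])

Answer: (0,0) (-1,0) (-1,-1) (-2,-1) (-3,-1) (-4,-1)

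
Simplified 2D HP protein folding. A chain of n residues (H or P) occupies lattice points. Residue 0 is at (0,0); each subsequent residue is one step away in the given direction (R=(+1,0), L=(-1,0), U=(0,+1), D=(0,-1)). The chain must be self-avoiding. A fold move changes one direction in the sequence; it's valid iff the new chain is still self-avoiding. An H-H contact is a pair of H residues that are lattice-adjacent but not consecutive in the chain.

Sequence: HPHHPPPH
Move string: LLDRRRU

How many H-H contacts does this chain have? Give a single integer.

Positions: [(0, 0), (-1, 0), (-2, 0), (-2, -1), (-1, -1), (0, -1), (1, -1), (1, 0)]
H-H contact: residue 0 @(0,0) - residue 7 @(1, 0)

Answer: 1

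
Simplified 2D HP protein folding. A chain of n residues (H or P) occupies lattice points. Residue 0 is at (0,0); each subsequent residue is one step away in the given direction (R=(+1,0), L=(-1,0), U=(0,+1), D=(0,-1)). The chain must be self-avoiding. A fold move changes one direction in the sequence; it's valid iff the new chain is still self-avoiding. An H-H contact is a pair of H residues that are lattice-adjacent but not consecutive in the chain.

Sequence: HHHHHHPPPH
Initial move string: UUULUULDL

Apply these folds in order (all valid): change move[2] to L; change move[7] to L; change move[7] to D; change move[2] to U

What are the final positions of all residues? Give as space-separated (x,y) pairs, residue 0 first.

Answer: (0,0) (0,1) (0,2) (0,3) (-1,3) (-1,4) (-1,5) (-2,5) (-2,4) (-3,4)

Derivation:
Initial moves: UUULUULDL
Fold: move[2]->L => UULLUULDL (positions: [(0, 0), (0, 1), (0, 2), (-1, 2), (-2, 2), (-2, 3), (-2, 4), (-3, 4), (-3, 3), (-4, 3)])
Fold: move[7]->L => UULLUULLL (positions: [(0, 0), (0, 1), (0, 2), (-1, 2), (-2, 2), (-2, 3), (-2, 4), (-3, 4), (-4, 4), (-5, 4)])
Fold: move[7]->D => UULLUULDL (positions: [(0, 0), (0, 1), (0, 2), (-1, 2), (-2, 2), (-2, 3), (-2, 4), (-3, 4), (-3, 3), (-4, 3)])
Fold: move[2]->U => UUULUULDL (positions: [(0, 0), (0, 1), (0, 2), (0, 3), (-1, 3), (-1, 4), (-1, 5), (-2, 5), (-2, 4), (-3, 4)])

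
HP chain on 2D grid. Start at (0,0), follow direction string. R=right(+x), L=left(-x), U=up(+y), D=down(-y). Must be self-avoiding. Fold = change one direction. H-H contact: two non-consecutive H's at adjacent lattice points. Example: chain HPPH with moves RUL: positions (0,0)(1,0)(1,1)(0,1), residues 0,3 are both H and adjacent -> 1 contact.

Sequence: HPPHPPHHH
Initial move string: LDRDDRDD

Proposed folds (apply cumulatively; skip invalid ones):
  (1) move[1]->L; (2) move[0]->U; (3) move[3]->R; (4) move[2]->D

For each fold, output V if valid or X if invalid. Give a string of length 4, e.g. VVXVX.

Answer: XXVV

Derivation:
Initial: LDRDDRDD -> [(0, 0), (-1, 0), (-1, -1), (0, -1), (0, -2), (0, -3), (1, -3), (1, -4), (1, -5)]
Fold 1: move[1]->L => LLRDDRDD INVALID (collision), skipped
Fold 2: move[0]->U => UDRDDRDD INVALID (collision), skipped
Fold 3: move[3]->R => LDRRDRDD VALID
Fold 4: move[2]->D => LDDRDRDD VALID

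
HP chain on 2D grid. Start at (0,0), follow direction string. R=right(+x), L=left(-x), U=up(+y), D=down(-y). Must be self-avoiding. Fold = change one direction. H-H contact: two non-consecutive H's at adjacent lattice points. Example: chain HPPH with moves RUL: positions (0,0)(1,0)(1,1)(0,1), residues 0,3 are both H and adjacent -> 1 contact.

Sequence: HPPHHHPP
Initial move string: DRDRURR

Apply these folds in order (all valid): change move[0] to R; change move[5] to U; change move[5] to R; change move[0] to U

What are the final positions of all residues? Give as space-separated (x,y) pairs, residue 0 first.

Answer: (0,0) (0,1) (1,1) (1,0) (2,0) (2,1) (3,1) (4,1)

Derivation:
Initial moves: DRDRURR
Fold: move[0]->R => RRDRURR (positions: [(0, 0), (1, 0), (2, 0), (2, -1), (3, -1), (3, 0), (4, 0), (5, 0)])
Fold: move[5]->U => RRDRUUR (positions: [(0, 0), (1, 0), (2, 0), (2, -1), (3, -1), (3, 0), (3, 1), (4, 1)])
Fold: move[5]->R => RRDRURR (positions: [(0, 0), (1, 0), (2, 0), (2, -1), (3, -1), (3, 0), (4, 0), (5, 0)])
Fold: move[0]->U => URDRURR (positions: [(0, 0), (0, 1), (1, 1), (1, 0), (2, 0), (2, 1), (3, 1), (4, 1)])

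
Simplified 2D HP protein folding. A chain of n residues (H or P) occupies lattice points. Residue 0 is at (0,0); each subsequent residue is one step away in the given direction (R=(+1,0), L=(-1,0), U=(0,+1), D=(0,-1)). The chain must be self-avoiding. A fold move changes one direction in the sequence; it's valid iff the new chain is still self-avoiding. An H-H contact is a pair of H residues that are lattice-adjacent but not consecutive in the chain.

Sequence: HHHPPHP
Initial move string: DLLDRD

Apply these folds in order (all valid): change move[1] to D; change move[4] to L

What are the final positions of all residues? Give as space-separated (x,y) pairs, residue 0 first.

Initial moves: DLLDRD
Fold: move[1]->D => DDLDRD (positions: [(0, 0), (0, -1), (0, -2), (-1, -2), (-1, -3), (0, -3), (0, -4)])
Fold: move[4]->L => DDLDLD (positions: [(0, 0), (0, -1), (0, -2), (-1, -2), (-1, -3), (-2, -3), (-2, -4)])

Answer: (0,0) (0,-1) (0,-2) (-1,-2) (-1,-3) (-2,-3) (-2,-4)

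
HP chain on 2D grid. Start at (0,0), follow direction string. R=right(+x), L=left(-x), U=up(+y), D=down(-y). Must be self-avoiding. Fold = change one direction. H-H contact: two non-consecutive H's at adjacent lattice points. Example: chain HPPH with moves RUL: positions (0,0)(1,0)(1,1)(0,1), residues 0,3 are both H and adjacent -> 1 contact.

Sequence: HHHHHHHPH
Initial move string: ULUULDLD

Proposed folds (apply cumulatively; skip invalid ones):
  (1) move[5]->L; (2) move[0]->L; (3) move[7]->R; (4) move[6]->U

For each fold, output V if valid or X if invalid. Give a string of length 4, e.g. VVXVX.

Answer: VVXX

Derivation:
Initial: ULUULDLD -> [(0, 0), (0, 1), (-1, 1), (-1, 2), (-1, 3), (-2, 3), (-2, 2), (-3, 2), (-3, 1)]
Fold 1: move[5]->L => ULUULLLD VALID
Fold 2: move[0]->L => LLUULLLD VALID
Fold 3: move[7]->R => LLUULLLR INVALID (collision), skipped
Fold 4: move[6]->U => LLUULLUD INVALID (collision), skipped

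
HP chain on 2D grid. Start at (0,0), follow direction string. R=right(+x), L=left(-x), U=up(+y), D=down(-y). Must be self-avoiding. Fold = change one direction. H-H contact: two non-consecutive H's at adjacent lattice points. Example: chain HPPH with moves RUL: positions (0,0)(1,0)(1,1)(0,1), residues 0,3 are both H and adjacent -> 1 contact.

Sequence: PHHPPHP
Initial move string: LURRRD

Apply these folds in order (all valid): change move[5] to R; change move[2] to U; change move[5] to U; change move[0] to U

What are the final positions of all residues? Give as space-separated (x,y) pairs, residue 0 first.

Initial moves: LURRRD
Fold: move[5]->R => LURRRR (positions: [(0, 0), (-1, 0), (-1, 1), (0, 1), (1, 1), (2, 1), (3, 1)])
Fold: move[2]->U => LUURRR (positions: [(0, 0), (-1, 0), (-1, 1), (-1, 2), (0, 2), (1, 2), (2, 2)])
Fold: move[5]->U => LUURRU (positions: [(0, 0), (-1, 0), (-1, 1), (-1, 2), (0, 2), (1, 2), (1, 3)])
Fold: move[0]->U => UUURRU (positions: [(0, 0), (0, 1), (0, 2), (0, 3), (1, 3), (2, 3), (2, 4)])

Answer: (0,0) (0,1) (0,2) (0,3) (1,3) (2,3) (2,4)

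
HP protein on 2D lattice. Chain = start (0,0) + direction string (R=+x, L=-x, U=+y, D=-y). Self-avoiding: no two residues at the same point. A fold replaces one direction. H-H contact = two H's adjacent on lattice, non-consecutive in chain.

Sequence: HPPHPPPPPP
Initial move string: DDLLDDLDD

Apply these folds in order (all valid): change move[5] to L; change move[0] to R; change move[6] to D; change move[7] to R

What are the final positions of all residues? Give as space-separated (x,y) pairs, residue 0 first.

Initial moves: DDLLDDLDD
Fold: move[5]->L => DDLLDLLDD (positions: [(0, 0), (0, -1), (0, -2), (-1, -2), (-2, -2), (-2, -3), (-3, -3), (-4, -3), (-4, -4), (-4, -5)])
Fold: move[0]->R => RDLLDLLDD (positions: [(0, 0), (1, 0), (1, -1), (0, -1), (-1, -1), (-1, -2), (-2, -2), (-3, -2), (-3, -3), (-3, -4)])
Fold: move[6]->D => RDLLDLDDD (positions: [(0, 0), (1, 0), (1, -1), (0, -1), (-1, -1), (-1, -2), (-2, -2), (-2, -3), (-2, -4), (-2, -5)])
Fold: move[7]->R => RDLLDLDRD (positions: [(0, 0), (1, 0), (1, -1), (0, -1), (-1, -1), (-1, -2), (-2, -2), (-2, -3), (-1, -3), (-1, -4)])

Answer: (0,0) (1,0) (1,-1) (0,-1) (-1,-1) (-1,-2) (-2,-2) (-2,-3) (-1,-3) (-1,-4)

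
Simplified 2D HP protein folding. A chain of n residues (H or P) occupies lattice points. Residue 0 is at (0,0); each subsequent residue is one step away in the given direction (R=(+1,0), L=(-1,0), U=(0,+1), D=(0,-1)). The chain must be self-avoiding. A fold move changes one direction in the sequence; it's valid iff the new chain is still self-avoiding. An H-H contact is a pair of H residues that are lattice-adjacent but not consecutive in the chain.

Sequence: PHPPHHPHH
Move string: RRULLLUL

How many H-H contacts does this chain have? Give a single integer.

Positions: [(0, 0), (1, 0), (2, 0), (2, 1), (1, 1), (0, 1), (-1, 1), (-1, 2), (-2, 2)]
H-H contact: residue 1 @(1,0) - residue 4 @(1, 1)

Answer: 1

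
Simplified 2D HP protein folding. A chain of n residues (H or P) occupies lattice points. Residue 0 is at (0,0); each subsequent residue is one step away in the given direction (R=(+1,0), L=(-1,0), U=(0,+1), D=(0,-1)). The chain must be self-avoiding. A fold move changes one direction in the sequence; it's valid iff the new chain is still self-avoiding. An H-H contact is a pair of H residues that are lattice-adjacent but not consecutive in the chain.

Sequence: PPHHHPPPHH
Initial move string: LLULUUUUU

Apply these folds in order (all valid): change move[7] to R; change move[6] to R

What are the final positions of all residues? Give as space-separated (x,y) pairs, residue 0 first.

Answer: (0,0) (-1,0) (-2,0) (-2,1) (-3,1) (-3,2) (-3,3) (-2,3) (-1,3) (-1,4)

Derivation:
Initial moves: LLULUUUUU
Fold: move[7]->R => LLULUUURU (positions: [(0, 0), (-1, 0), (-2, 0), (-2, 1), (-3, 1), (-3, 2), (-3, 3), (-3, 4), (-2, 4), (-2, 5)])
Fold: move[6]->R => LLULUURRU (positions: [(0, 0), (-1, 0), (-2, 0), (-2, 1), (-3, 1), (-3, 2), (-3, 3), (-2, 3), (-1, 3), (-1, 4)])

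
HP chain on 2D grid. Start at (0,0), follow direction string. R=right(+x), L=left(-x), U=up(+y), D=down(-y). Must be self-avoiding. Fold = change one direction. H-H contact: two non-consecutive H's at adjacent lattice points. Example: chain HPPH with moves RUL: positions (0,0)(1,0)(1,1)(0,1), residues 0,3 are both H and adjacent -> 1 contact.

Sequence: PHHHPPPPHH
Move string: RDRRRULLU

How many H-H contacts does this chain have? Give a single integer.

Answer: 2

Derivation:
Positions: [(0, 0), (1, 0), (1, -1), (2, -1), (3, -1), (4, -1), (4, 0), (3, 0), (2, 0), (2, 1)]
H-H contact: residue 1 @(1,0) - residue 8 @(2, 0)
H-H contact: residue 3 @(2,-1) - residue 8 @(2, 0)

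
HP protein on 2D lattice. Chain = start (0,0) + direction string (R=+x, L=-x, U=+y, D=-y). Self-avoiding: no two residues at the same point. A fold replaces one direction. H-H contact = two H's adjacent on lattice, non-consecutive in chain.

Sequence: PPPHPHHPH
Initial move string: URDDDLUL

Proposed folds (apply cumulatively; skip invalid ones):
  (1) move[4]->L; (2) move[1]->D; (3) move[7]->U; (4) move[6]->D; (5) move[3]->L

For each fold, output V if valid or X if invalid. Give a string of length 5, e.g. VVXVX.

Initial: URDDDLUL -> [(0, 0), (0, 1), (1, 1), (1, 0), (1, -1), (1, -2), (0, -2), (0, -1), (-1, -1)]
Fold 1: move[4]->L => URDDLLUL VALID
Fold 2: move[1]->D => UDDDLLUL INVALID (collision), skipped
Fold 3: move[7]->U => URDDLLUU VALID
Fold 4: move[6]->D => URDDLLDU INVALID (collision), skipped
Fold 5: move[3]->L => URDLLLUU INVALID (collision), skipped

Answer: VXVXX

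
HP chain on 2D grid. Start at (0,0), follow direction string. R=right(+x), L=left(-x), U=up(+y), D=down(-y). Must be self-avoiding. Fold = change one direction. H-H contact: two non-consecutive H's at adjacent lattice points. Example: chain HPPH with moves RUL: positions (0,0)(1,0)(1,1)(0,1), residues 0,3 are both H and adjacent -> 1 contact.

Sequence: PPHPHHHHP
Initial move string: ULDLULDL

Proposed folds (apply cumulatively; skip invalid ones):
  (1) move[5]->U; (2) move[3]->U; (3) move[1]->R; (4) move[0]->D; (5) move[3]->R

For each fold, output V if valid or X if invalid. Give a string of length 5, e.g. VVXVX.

Initial: ULDLULDL -> [(0, 0), (0, 1), (-1, 1), (-1, 0), (-2, 0), (-2, 1), (-3, 1), (-3, 0), (-4, 0)]
Fold 1: move[5]->U => ULDLUUDL INVALID (collision), skipped
Fold 2: move[3]->U => ULDUULDL INVALID (collision), skipped
Fold 3: move[1]->R => URDLULDL INVALID (collision), skipped
Fold 4: move[0]->D => DLDLULDL VALID
Fold 5: move[3]->R => DLDRULDL INVALID (collision), skipped

Answer: XXXVX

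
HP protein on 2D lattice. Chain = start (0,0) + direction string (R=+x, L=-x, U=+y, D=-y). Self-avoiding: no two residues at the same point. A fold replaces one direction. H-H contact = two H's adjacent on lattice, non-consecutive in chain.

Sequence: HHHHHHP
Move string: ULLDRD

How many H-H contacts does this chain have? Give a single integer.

Positions: [(0, 0), (0, 1), (-1, 1), (-2, 1), (-2, 0), (-1, 0), (-1, -1)]
H-H contact: residue 0 @(0,0) - residue 5 @(-1, 0)
H-H contact: residue 2 @(-1,1) - residue 5 @(-1, 0)

Answer: 2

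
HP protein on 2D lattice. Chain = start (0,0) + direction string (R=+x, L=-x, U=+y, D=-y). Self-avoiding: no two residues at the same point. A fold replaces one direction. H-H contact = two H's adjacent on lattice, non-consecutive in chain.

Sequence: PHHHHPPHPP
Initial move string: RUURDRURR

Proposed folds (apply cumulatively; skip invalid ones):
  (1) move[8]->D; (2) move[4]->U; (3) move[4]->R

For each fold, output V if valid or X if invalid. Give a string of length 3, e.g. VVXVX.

Answer: VVV

Derivation:
Initial: RUURDRURR -> [(0, 0), (1, 0), (1, 1), (1, 2), (2, 2), (2, 1), (3, 1), (3, 2), (4, 2), (5, 2)]
Fold 1: move[8]->D => RUURDRURD VALID
Fold 2: move[4]->U => RUURURURD VALID
Fold 3: move[4]->R => RUURRRURD VALID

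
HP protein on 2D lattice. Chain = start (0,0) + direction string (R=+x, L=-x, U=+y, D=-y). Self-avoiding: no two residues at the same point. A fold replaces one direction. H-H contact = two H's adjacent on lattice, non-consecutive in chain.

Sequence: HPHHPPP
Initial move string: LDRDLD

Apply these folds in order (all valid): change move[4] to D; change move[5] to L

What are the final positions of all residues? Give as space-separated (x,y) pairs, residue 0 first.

Initial moves: LDRDLD
Fold: move[4]->D => LDRDDD (positions: [(0, 0), (-1, 0), (-1, -1), (0, -1), (0, -2), (0, -3), (0, -4)])
Fold: move[5]->L => LDRDDL (positions: [(0, 0), (-1, 0), (-1, -1), (0, -1), (0, -2), (0, -3), (-1, -3)])

Answer: (0,0) (-1,0) (-1,-1) (0,-1) (0,-2) (0,-3) (-1,-3)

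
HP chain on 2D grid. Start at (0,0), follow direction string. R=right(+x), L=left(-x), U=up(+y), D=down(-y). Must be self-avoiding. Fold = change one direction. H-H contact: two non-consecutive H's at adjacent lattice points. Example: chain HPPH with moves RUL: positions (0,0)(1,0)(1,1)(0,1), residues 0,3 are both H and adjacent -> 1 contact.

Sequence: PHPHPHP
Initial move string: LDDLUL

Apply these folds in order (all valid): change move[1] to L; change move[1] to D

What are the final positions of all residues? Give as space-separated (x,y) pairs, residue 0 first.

Initial moves: LDDLUL
Fold: move[1]->L => LLDLUL (positions: [(0, 0), (-1, 0), (-2, 0), (-2, -1), (-3, -1), (-3, 0), (-4, 0)])
Fold: move[1]->D => LDDLUL (positions: [(0, 0), (-1, 0), (-1, -1), (-1, -2), (-2, -2), (-2, -1), (-3, -1)])

Answer: (0,0) (-1,0) (-1,-1) (-1,-2) (-2,-2) (-2,-1) (-3,-1)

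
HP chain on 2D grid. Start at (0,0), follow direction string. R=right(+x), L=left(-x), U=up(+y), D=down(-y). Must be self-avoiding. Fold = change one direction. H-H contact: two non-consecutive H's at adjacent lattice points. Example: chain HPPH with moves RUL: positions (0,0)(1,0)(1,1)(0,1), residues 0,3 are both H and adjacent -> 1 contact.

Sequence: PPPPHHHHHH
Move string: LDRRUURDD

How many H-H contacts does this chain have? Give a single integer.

Positions: [(0, 0), (-1, 0), (-1, -1), (0, -1), (1, -1), (1, 0), (1, 1), (2, 1), (2, 0), (2, -1)]
H-H contact: residue 4 @(1,-1) - residue 9 @(2, -1)
H-H contact: residue 5 @(1,0) - residue 8 @(2, 0)

Answer: 2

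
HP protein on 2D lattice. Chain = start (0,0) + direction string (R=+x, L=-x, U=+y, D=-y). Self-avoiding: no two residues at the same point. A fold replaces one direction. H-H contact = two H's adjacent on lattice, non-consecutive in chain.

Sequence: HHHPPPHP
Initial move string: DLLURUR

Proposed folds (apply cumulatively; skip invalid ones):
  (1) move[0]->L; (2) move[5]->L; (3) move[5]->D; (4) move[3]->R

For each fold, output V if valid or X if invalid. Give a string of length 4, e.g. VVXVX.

Answer: VXXX

Derivation:
Initial: DLLURUR -> [(0, 0), (0, -1), (-1, -1), (-2, -1), (-2, 0), (-1, 0), (-1, 1), (0, 1)]
Fold 1: move[0]->L => LLLURUR VALID
Fold 2: move[5]->L => LLLURLR INVALID (collision), skipped
Fold 3: move[5]->D => LLLURDR INVALID (collision), skipped
Fold 4: move[3]->R => LLLRRUR INVALID (collision), skipped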